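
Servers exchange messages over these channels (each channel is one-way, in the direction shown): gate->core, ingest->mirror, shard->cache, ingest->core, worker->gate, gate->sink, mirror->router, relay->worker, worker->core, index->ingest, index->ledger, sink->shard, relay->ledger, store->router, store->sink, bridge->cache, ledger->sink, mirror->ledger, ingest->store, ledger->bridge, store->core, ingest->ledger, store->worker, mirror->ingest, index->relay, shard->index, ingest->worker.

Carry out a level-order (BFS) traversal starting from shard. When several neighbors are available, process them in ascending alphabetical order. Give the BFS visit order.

Visit shard; enqueue cache, index → queue [cache, index]
Visit cache → queue [index]
Visit index; enqueue ingest, ledger, relay → queue [ingest, ledger, relay]
Visit ingest; enqueue core, mirror, store, worker → queue [ledger, relay, core, mirror, store, worker]
Visit ledger; enqueue bridge, sink → queue [relay, core, mirror, store, worker, bridge, sink]
Visit relay → queue [core, mirror, store, worker, bridge, sink]
Visit core → queue [mirror, store, worker, bridge, sink]
Visit mirror; enqueue router → queue [store, worker, bridge, sink, router]
Visit store → queue [worker, bridge, sink, router]
Visit worker; enqueue gate → queue [bridge, sink, router, gate]
Visit bridge → queue [sink, router, gate]
Visit sink → queue [router, gate]
Visit router → queue [gate]
Visit gate → queue []

shard cache index ingest ledger relay core mirror store worker bridge sink router gate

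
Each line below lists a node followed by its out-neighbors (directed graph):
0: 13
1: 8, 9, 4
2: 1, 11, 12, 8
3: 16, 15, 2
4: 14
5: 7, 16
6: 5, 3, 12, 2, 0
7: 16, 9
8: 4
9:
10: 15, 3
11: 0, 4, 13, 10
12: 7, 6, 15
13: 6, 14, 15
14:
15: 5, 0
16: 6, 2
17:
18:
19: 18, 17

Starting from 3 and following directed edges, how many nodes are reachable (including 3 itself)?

17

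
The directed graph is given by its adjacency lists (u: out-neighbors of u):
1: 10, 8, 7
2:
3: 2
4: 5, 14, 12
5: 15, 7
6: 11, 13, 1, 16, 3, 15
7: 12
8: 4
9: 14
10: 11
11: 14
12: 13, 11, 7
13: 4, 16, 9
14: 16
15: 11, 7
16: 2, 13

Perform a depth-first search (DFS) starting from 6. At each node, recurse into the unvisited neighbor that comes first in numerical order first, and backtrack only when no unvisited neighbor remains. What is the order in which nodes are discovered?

Visit 6
6 → 1
1 → 7
7 → 12
12 → 11
11 → 14
14 → 16
16 → 2
16 → 13
13 → 4
4 → 5
5 → 15
13 → 9
1 → 8
1 → 10
6 → 3

6, 1, 7, 12, 11, 14, 16, 2, 13, 4, 5, 15, 9, 8, 10, 3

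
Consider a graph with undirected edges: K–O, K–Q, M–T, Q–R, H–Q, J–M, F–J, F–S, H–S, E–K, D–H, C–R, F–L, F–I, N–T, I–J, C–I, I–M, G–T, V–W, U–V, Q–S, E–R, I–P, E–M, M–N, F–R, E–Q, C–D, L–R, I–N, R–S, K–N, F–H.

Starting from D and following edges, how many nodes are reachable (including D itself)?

18

BFS from D visits: D, H, C, S, Q, F, R, I, K, E, L, J, P, N, M, O, T, G
Reachable nodes: 18 of 21 total.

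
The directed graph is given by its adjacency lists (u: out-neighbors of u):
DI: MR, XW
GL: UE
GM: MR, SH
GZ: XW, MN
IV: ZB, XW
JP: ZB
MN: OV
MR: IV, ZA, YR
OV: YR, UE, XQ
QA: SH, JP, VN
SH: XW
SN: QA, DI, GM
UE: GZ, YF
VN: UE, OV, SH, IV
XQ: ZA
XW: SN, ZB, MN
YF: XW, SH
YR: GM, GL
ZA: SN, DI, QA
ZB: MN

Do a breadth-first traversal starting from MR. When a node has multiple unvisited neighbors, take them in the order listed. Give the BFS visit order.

Visit MR; enqueue IV, ZA, YR → queue [IV, ZA, YR]
Visit IV; enqueue ZB, XW → queue [ZA, YR, ZB, XW]
Visit ZA; enqueue SN, DI, QA → queue [YR, ZB, XW, SN, DI, QA]
Visit YR; enqueue GM, GL → queue [ZB, XW, SN, DI, QA, GM, GL]
Visit ZB; enqueue MN → queue [XW, SN, DI, QA, GM, GL, MN]
Visit XW → queue [SN, DI, QA, GM, GL, MN]
Visit SN → queue [DI, QA, GM, GL, MN]
Visit DI → queue [QA, GM, GL, MN]
Visit QA; enqueue SH, JP, VN → queue [GM, GL, MN, SH, JP, VN]
Visit GM → queue [GL, MN, SH, JP, VN]
Visit GL; enqueue UE → queue [MN, SH, JP, VN, UE]
Visit MN; enqueue OV → queue [SH, JP, VN, UE, OV]
Visit SH → queue [JP, VN, UE, OV]
Visit JP → queue [VN, UE, OV]
Visit VN → queue [UE, OV]
Visit UE; enqueue GZ, YF → queue [OV, GZ, YF]
Visit OV; enqueue XQ → queue [GZ, YF, XQ]
Visit GZ → queue [YF, XQ]
Visit YF → queue [XQ]
Visit XQ → queue []

MR IV ZA YR ZB XW SN DI QA GM GL MN SH JP VN UE OV GZ YF XQ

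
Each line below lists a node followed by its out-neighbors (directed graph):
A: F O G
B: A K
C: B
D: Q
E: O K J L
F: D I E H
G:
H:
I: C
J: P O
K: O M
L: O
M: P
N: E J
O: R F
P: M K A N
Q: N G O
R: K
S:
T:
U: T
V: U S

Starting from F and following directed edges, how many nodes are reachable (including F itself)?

18

BFS from F visits: F, D, I, E, H, Q, C, O, K, J, L, N, G, B, R, M, P, A
Reachable nodes: 18 of 22 total.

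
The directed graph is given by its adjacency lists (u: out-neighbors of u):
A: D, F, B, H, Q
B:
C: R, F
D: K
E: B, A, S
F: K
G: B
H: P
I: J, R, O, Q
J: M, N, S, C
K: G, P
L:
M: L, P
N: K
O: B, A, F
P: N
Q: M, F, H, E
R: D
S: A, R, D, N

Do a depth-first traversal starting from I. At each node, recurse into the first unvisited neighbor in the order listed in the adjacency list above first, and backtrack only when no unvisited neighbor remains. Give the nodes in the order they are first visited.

Visit I
I → J
J → M
M → L
M → P
P → N
N → K
K → G
G → B
J → S
S → A
A → D
A → F
A → H
A → Q
Q → E
S → R
J → C
I → O

I → J → M → L → P → N → K → G → B → S → A → D → F → H → Q → E → R → C → O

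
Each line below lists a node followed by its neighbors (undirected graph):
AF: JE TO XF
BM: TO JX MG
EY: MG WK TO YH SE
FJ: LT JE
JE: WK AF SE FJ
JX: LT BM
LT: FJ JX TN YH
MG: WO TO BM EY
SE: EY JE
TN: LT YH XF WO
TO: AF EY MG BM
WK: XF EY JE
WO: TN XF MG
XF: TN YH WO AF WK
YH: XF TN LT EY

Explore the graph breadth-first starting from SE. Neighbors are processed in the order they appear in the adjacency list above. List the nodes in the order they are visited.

SE EY JE MG WK TO YH AF FJ WO BM XF TN LT JX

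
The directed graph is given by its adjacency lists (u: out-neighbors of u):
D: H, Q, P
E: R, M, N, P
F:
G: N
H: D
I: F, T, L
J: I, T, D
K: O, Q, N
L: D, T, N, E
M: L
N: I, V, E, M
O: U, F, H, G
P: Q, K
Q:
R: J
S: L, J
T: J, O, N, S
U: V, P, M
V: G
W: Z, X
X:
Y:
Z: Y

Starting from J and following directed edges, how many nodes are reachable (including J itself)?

BFS from J visits: J, D, I, T, H, P, Q, F, L, N, O, S, K, E, M, V, G, U, R
Reachable nodes: 19 of 23 total.

19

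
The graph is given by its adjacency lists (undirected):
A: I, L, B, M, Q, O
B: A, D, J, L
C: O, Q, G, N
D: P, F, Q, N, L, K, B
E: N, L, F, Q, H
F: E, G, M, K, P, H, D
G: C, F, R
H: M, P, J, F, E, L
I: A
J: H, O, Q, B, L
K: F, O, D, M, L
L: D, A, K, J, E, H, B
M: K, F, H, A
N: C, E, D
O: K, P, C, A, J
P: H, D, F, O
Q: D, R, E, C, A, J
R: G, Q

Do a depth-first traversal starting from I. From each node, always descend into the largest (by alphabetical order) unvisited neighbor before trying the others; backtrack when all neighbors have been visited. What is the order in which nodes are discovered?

Visit I
I → A
A → Q
Q → R
R → G
G → F
F → P
P → O
O → K
K → M
M → H
H → L
L → J
J → B
B → D
D → N
N → E
N → C

I -> A -> Q -> R -> G -> F -> P -> O -> K -> M -> H -> L -> J -> B -> D -> N -> E -> C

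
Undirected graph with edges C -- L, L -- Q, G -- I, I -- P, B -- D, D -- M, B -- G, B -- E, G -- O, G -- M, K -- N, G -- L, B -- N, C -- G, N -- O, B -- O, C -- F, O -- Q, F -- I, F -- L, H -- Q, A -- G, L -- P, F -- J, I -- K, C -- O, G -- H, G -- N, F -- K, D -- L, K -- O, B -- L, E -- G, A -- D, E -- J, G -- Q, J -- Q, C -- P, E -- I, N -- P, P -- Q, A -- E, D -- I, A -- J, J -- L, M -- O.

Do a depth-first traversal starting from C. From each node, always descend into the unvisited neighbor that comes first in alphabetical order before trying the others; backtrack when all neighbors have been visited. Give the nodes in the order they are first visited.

Visit C
C → F
F → I
I → D
D → A
A → E
E → B
B → G
G → H
H → Q
Q → J
J → L
L → P
P → N
N → K
K → O
O → M

C, F, I, D, A, E, B, G, H, Q, J, L, P, N, K, O, M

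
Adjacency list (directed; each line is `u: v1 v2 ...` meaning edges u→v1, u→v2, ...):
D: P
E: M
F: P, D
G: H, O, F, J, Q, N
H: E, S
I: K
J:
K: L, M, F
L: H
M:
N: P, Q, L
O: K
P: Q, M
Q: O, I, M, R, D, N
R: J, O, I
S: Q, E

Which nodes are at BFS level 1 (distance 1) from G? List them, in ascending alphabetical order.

F, H, J, N, O, Q

Level 0: G
Level 1: F, H, J, N, O, Q
Level 2: D, E, I, K, L, M, P, R, S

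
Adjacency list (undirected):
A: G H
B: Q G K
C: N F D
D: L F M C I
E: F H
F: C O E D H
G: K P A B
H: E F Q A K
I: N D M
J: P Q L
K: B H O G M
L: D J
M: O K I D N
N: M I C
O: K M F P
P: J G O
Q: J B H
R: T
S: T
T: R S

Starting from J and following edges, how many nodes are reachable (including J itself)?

17

BFS from J visits: J, Q, P, L, H, B, O, G, D, K, F, E, A, M, I, C, N
Reachable nodes: 17 of 20 total.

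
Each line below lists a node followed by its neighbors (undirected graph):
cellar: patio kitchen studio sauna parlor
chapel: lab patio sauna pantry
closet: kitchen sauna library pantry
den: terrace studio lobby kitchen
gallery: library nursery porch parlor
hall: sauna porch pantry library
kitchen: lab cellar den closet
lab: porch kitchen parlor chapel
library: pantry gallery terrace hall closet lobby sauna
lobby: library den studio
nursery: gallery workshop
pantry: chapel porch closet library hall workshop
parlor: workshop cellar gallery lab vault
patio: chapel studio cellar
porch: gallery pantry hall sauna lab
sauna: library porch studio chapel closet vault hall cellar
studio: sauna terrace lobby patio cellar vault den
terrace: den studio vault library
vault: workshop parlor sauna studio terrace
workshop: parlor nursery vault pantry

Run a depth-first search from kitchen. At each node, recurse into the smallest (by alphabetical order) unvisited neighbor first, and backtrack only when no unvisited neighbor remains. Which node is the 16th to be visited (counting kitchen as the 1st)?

terrace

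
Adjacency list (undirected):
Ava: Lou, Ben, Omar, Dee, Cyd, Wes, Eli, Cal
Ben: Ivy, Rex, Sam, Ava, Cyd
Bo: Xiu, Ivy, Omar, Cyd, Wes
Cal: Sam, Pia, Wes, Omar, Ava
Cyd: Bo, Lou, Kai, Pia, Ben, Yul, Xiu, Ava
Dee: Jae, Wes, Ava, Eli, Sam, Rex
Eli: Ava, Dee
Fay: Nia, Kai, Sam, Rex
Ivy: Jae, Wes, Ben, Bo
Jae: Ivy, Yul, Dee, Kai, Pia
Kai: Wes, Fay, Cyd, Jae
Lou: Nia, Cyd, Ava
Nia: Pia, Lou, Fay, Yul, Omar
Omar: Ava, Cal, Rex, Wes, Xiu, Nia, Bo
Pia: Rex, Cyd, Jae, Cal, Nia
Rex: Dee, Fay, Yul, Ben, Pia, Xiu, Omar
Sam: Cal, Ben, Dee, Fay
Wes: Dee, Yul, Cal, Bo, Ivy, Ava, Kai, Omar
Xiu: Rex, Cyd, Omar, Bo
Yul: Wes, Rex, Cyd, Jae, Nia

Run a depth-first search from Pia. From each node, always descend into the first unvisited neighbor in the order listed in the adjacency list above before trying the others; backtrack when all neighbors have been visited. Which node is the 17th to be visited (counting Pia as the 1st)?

Sam

Visit Pia
Pia → Rex
Rex → Dee
Dee → Jae
Jae → Ivy
Ivy → Wes
Wes → Yul
Yul → Cyd
Cyd → Bo
Bo → Xiu
Xiu → Omar
Omar → Ava
Ava → Lou
Lou → Nia
Nia → Fay
Fay → Kai
Fay → Sam
Sam → Cal
Sam → Ben
Ava → Eli

Visit order: Pia, Rex, Dee, Jae, Ivy, Wes, Yul, Cyd, Bo, Xiu, Omar, Ava, Lou, Nia, Fay, Kai, Sam, Cal, Ben, Eli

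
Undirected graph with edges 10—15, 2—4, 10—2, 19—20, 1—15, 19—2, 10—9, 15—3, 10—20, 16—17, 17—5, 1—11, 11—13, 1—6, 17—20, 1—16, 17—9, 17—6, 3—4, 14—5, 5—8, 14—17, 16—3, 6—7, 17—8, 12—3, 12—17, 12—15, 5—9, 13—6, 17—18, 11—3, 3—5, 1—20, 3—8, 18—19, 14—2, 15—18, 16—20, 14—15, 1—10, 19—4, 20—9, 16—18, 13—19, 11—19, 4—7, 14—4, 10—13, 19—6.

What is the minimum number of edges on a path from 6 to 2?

Level 0: 6
Level 1: 1, 7, 13, 17, 19
Level 2: 2, 4, 5, 8, 9, 10, 11, 12, 14, 15, 16, 18, 20
Level 3: 3
2 first appears at level 2.

2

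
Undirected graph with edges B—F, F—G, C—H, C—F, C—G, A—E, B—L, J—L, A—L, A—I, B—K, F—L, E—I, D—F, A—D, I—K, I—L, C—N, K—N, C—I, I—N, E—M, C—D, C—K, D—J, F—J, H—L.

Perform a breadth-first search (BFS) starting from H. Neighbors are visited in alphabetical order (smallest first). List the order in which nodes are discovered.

H, C, L, D, F, G, I, K, N, A, B, J, E, M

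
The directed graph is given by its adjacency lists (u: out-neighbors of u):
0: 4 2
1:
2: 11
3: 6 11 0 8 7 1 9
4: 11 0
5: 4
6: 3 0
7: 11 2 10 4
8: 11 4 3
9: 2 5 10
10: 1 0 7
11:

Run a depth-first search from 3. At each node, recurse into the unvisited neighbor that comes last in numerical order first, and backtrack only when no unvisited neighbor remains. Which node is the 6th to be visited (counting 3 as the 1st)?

4

Visit 3
3 → 11
3 → 9
9 → 10
10 → 7
7 → 4
4 → 0
0 → 2
10 → 1
9 → 5
3 → 8
3 → 6

Visit order: 3, 11, 9, 10, 7, 4, 0, 2, 1, 5, 8, 6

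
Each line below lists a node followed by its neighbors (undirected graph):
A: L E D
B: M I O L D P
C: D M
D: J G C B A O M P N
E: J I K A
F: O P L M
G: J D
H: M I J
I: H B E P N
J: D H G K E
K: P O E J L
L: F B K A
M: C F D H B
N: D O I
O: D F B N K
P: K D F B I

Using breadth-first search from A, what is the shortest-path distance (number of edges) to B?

Level 0: A
Level 1: D, E, L
Level 2: B, C, F, G, I, J, K, M, N, O, P
Level 3: H
B first appears at level 2.

2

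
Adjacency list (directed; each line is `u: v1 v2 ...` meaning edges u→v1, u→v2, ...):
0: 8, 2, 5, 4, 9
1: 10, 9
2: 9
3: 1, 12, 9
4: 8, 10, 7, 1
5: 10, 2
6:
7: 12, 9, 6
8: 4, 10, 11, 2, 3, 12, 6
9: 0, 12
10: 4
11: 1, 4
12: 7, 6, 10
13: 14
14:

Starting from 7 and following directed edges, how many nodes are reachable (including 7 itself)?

13

BFS from 7 visits: 7, 12, 9, 6, 10, 0, 4, 8, 2, 5, 1, 11, 3
Reachable nodes: 13 of 15 total.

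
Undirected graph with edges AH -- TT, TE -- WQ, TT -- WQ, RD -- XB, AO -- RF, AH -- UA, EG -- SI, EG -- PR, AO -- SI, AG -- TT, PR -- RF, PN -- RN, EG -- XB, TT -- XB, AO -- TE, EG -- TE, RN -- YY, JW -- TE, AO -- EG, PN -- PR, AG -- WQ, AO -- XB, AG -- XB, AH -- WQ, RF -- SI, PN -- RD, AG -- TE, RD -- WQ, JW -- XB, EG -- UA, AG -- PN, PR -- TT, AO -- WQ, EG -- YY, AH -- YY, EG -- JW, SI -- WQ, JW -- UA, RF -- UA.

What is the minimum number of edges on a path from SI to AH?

Level 0: SI
Level 1: AO, EG, RF, WQ
Level 2: AG, AH, JW, PR, RD, TE, TT, UA, XB, YY
Level 3: PN, RN
AH first appears at level 2.

2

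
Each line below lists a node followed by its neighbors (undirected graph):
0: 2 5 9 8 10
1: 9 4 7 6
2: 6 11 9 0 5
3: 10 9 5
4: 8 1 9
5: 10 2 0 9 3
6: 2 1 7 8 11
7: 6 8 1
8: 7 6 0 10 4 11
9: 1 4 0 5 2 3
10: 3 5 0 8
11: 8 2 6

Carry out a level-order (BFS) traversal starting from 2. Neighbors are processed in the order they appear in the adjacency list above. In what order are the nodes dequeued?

Visit 2; enqueue 6, 11, 9, 0, 5 → queue [6, 11, 9, 0, 5]
Visit 6; enqueue 1, 7, 8 → queue [11, 9, 0, 5, 1, 7, 8]
Visit 11 → queue [9, 0, 5, 1, 7, 8]
Visit 9; enqueue 4, 3 → queue [0, 5, 1, 7, 8, 4, 3]
Visit 0; enqueue 10 → queue [5, 1, 7, 8, 4, 3, 10]
Visit 5 → queue [1, 7, 8, 4, 3, 10]
Visit 1 → queue [7, 8, 4, 3, 10]
Visit 7 → queue [8, 4, 3, 10]
Visit 8 → queue [4, 3, 10]
Visit 4 → queue [3, 10]
Visit 3 → queue [10]
Visit 10 → queue []

2, 6, 11, 9, 0, 5, 1, 7, 8, 4, 3, 10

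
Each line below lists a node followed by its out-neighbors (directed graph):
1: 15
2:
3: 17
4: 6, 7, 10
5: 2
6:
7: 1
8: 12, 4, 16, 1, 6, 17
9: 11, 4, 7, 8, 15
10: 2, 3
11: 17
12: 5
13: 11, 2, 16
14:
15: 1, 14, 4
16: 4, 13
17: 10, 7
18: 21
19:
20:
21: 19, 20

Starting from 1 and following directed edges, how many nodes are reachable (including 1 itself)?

10

BFS from 1 visits: 1, 15, 14, 4, 10, 7, 6, 3, 2, 17
Reachable nodes: 10 of 21 total.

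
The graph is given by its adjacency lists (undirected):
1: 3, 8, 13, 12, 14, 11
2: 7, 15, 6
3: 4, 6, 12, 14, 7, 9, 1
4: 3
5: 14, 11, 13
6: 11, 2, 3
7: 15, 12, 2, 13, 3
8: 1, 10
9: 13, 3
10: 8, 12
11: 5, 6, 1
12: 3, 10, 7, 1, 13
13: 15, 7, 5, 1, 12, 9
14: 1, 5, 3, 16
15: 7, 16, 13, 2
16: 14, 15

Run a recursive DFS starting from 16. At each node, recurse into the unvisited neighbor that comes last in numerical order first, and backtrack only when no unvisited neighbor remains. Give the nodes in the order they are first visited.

16 15 13 12 10 8 1 14 5 11 6 3 9 7 2 4

Visit 16
16 → 15
15 → 13
13 → 12
12 → 10
10 → 8
8 → 1
1 → 14
14 → 5
5 → 11
11 → 6
6 → 3
3 → 9
3 → 7
7 → 2
3 → 4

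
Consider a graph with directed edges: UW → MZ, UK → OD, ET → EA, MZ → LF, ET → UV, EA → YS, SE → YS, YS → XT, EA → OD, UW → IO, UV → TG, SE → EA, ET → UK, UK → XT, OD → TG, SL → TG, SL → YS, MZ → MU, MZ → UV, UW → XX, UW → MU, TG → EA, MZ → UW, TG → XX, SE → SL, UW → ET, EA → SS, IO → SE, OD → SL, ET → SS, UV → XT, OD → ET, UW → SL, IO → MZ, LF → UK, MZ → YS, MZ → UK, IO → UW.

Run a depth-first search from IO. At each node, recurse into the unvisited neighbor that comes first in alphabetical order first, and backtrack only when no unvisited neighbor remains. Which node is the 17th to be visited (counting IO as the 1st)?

Visit IO
IO → MZ
MZ → LF
LF → UK
UK → OD
OD → ET
ET → EA
EA → SS
EA → YS
YS → XT
ET → UV
UV → TG
TG → XX
OD → SL
MZ → MU
MZ → UW
IO → SE

Visit order: IO, MZ, LF, UK, OD, ET, EA, SS, YS, XT, UV, TG, XX, SL, MU, UW, SE

SE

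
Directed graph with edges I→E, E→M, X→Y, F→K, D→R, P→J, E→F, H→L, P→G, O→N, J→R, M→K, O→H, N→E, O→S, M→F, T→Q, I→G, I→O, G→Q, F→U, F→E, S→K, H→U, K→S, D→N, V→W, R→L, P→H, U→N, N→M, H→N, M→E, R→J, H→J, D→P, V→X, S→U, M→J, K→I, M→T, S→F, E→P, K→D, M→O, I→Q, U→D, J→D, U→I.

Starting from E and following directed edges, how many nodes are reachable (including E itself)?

BFS from E visits: E, F, M, P, K, U, J, O, T, G, H, D, I, S, N, R, Q, L
Reachable nodes: 18 of 22 total.

18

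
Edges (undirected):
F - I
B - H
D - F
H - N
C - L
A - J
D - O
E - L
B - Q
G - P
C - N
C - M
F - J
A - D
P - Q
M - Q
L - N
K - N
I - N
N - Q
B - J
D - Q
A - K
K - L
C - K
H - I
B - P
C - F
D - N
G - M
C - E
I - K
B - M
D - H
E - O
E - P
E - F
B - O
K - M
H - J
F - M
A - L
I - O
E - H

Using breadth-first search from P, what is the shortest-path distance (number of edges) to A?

Level 0: P
Level 1: B, E, G, Q
Level 2: C, D, F, H, J, L, M, N, O
Level 3: A, I, K
A first appears at level 3.

3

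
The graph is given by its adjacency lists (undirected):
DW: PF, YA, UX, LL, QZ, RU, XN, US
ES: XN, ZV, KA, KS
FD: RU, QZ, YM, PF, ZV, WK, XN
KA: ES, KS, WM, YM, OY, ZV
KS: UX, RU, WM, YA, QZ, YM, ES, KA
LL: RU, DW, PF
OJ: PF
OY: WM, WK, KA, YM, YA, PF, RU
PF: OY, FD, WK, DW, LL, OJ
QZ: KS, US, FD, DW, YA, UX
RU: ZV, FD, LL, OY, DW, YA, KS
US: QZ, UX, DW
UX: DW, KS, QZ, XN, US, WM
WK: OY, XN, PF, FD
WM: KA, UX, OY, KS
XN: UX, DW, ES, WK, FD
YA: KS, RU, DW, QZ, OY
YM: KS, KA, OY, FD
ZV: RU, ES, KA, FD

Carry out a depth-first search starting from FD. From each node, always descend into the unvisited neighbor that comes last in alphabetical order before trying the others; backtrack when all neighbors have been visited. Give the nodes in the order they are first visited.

FD → ZV → RU → YA → QZ → UX → XN → WK → PF → OY → YM → KS → WM → KA → ES → OJ → LL → DW → US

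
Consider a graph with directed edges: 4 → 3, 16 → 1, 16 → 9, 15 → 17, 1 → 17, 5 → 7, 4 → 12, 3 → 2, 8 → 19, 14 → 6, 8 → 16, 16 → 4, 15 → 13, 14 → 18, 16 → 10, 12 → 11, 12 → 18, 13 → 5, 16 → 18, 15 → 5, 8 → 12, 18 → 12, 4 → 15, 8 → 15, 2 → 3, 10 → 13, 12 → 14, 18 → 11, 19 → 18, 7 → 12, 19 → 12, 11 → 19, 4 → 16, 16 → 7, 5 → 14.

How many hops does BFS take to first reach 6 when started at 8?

Level 0: 8
Level 1: 12, 15, 16, 19
Level 2: 1, 4, 5, 7, 9, 10, 11, 13, 14, 17, 18
Level 3: 3, 6
Level 4: 2
6 first appears at level 3.

3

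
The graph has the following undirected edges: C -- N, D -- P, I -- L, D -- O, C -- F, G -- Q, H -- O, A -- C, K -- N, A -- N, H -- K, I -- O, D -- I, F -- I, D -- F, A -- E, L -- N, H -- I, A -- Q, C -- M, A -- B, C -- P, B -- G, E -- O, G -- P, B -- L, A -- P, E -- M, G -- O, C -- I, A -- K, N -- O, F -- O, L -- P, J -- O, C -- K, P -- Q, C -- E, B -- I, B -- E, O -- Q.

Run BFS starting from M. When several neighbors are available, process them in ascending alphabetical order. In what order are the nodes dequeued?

Visit M; enqueue C, E → queue [C, E]
Visit C; enqueue A, F, I, K, N, P → queue [E, A, F, I, K, N, P]
Visit E; enqueue B, O → queue [A, F, I, K, N, P, B, O]
Visit A; enqueue Q → queue [F, I, K, N, P, B, O, Q]
Visit F; enqueue D → queue [I, K, N, P, B, O, Q, D]
Visit I; enqueue H, L → queue [K, N, P, B, O, Q, D, H, L]
Visit K → queue [N, P, B, O, Q, D, H, L]
Visit N → queue [P, B, O, Q, D, H, L]
Visit P; enqueue G → queue [B, O, Q, D, H, L, G]
Visit B → queue [O, Q, D, H, L, G]
Visit O; enqueue J → queue [Q, D, H, L, G, J]
Visit Q → queue [D, H, L, G, J]
Visit D → queue [H, L, G, J]
Visit H → queue [L, G, J]
Visit L → queue [G, J]
Visit G → queue [J]
Visit J → queue []

M C E A F I K N P B O Q D H L G J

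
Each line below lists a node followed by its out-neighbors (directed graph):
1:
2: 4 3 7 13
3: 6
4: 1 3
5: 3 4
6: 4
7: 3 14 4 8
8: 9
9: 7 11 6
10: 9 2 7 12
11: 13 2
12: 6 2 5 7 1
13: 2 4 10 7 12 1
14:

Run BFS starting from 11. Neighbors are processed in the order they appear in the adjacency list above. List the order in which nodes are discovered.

Visit 11; enqueue 13, 2 → queue [13, 2]
Visit 13; enqueue 4, 10, 7, 12, 1 → queue [2, 4, 10, 7, 12, 1]
Visit 2; enqueue 3 → queue [4, 10, 7, 12, 1, 3]
Visit 4 → queue [10, 7, 12, 1, 3]
Visit 10; enqueue 9 → queue [7, 12, 1, 3, 9]
Visit 7; enqueue 14, 8 → queue [12, 1, 3, 9, 14, 8]
Visit 12; enqueue 6, 5 → queue [1, 3, 9, 14, 8, 6, 5]
Visit 1 → queue [3, 9, 14, 8, 6, 5]
Visit 3 → queue [9, 14, 8, 6, 5]
Visit 9 → queue [14, 8, 6, 5]
Visit 14 → queue [8, 6, 5]
Visit 8 → queue [6, 5]
Visit 6 → queue [5]
Visit 5 → queue []

11 → 13 → 2 → 4 → 10 → 7 → 12 → 1 → 3 → 9 → 14 → 8 → 6 → 5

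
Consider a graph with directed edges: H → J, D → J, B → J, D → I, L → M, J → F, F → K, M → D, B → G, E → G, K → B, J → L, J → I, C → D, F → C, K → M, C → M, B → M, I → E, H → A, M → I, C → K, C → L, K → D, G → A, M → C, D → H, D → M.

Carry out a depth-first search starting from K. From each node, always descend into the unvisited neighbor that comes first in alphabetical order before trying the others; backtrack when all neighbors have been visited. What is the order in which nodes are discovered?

K → B → G → A → J → F → C → D → H → I → E → M → L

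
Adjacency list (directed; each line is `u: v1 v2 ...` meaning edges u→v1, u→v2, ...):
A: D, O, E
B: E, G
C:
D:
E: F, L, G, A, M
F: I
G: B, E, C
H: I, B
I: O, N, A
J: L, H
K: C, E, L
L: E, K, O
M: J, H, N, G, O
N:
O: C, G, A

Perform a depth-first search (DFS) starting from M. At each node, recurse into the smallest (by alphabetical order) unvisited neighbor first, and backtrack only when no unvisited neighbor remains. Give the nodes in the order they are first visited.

M G B E A D O C F I N L K H J

Visit M
M → G
G → B
B → E
E → A
A → D
A → O
O → C
E → F
F → I
I → N
E → L
L → K
M → H
M → J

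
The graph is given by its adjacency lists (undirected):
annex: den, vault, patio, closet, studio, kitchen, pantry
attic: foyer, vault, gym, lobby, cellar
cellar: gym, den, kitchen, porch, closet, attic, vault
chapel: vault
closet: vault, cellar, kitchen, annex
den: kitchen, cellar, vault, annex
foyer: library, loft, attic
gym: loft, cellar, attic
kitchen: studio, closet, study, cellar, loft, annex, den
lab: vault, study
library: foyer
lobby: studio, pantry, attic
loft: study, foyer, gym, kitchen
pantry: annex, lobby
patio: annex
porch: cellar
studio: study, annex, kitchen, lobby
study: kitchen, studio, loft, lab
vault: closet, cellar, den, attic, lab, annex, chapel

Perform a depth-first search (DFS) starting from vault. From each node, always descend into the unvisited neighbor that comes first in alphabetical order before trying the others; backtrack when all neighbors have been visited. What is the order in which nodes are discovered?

vault, annex, closet, cellar, attic, foyer, library, loft, gym, kitchen, den, studio, lobby, pantry, study, lab, porch, patio, chapel

Visit vault
vault → annex
annex → closet
closet → cellar
cellar → attic
attic → foyer
foyer → library
foyer → loft
loft → gym
loft → kitchen
kitchen → den
kitchen → studio
studio → lobby
lobby → pantry
studio → study
study → lab
cellar → porch
annex → patio
vault → chapel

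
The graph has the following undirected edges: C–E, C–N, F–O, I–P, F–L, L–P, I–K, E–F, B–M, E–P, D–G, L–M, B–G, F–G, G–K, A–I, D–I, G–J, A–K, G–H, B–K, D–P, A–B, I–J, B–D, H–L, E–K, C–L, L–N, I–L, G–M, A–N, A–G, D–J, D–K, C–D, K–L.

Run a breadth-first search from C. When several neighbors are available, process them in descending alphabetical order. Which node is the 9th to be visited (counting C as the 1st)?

Visit C; enqueue N, L, E, D → queue [N, L, E, D]
Visit N; enqueue A → queue [L, E, D, A]
Visit L; enqueue P, M, K, I, H, F → queue [E, D, A, P, M, K, I, H, F]
Visit E → queue [D, A, P, M, K, I, H, F]
Visit D; enqueue J, G, B → queue [A, P, M, K, I, H, F, J, G, B]
Visit A → queue [P, M, K, I, H, F, J, G, B]
Visit P → queue [M, K, I, H, F, J, G, B]
Visit M → queue [K, I, H, F, J, G, B]
Visit K → queue [I, H, F, J, G, B]
Visit I → queue [H, F, J, G, B]
Visit H → queue [F, J, G, B]
Visit F; enqueue O → queue [J, G, B, O]
Visit J → queue [G, B, O]
Visit G → queue [B, O]
Visit B → queue [O]
Visit O → queue []

Visit order: C, N, L, E, D, A, P, M, K, I, H, F, J, G, B, O

K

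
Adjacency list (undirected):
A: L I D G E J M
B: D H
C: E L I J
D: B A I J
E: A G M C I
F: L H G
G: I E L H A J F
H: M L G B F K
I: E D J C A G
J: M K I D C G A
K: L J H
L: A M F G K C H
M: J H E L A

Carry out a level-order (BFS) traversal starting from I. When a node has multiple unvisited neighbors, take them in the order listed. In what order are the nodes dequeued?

I -> E -> D -> J -> C -> A -> G -> M -> B -> K -> L -> H -> F

Visit I; enqueue E, D, J, C, A, G → queue [E, D, J, C, A, G]
Visit E; enqueue M → queue [D, J, C, A, G, M]
Visit D; enqueue B → queue [J, C, A, G, M, B]
Visit J; enqueue K → queue [C, A, G, M, B, K]
Visit C; enqueue L → queue [A, G, M, B, K, L]
Visit A → queue [G, M, B, K, L]
Visit G; enqueue H, F → queue [M, B, K, L, H, F]
Visit M → queue [B, K, L, H, F]
Visit B → queue [K, L, H, F]
Visit K → queue [L, H, F]
Visit L → queue [H, F]
Visit H → queue [F]
Visit F → queue []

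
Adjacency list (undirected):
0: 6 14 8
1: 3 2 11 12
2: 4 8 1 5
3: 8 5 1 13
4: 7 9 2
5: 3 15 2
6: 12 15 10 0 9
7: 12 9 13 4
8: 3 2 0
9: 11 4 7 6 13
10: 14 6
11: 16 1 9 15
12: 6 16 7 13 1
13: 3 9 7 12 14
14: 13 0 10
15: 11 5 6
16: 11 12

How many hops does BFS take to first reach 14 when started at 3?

Level 0: 3
Level 1: 1, 5, 8, 13
Level 2: 0, 2, 7, 9, 11, 12, 14, 15
Level 3: 4, 6, 10, 16
14 first appears at level 2.

2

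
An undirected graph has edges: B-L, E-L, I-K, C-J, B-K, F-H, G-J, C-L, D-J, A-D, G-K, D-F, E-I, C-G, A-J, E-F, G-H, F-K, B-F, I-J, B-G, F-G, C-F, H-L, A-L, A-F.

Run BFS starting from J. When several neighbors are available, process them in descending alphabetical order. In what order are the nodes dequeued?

Visit J; enqueue I, G, D, C, A → queue [I, G, D, C, A]
Visit I; enqueue K, E → queue [G, D, C, A, K, E]
Visit G; enqueue H, F, B → queue [D, C, A, K, E, H, F, B]
Visit D → queue [C, A, K, E, H, F, B]
Visit C; enqueue L → queue [A, K, E, H, F, B, L]
Visit A → queue [K, E, H, F, B, L]
Visit K → queue [E, H, F, B, L]
Visit E → queue [H, F, B, L]
Visit H → queue [F, B, L]
Visit F → queue [B, L]
Visit B → queue [L]
Visit L → queue []

J, I, G, D, C, A, K, E, H, F, B, L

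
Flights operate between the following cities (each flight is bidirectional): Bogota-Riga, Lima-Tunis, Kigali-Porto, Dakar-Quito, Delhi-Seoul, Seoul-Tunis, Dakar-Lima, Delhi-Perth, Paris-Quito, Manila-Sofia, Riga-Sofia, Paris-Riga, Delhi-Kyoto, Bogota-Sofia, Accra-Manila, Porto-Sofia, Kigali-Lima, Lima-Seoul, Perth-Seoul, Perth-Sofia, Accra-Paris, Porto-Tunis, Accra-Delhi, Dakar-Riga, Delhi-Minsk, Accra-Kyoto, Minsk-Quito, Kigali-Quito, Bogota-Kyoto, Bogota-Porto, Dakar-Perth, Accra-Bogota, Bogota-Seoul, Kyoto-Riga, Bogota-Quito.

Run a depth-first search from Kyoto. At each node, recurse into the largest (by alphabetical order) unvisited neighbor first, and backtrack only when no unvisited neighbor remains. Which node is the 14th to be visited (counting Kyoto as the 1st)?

Bogota

Visit Kyoto
Kyoto → Riga
Riga → Sofia
Sofia → Porto
Porto → Tunis
Tunis → Seoul
Seoul → Perth
Perth → Delhi
Delhi → Minsk
Minsk → Quito
Quito → Paris
Paris → Accra
Accra → Manila
Accra → Bogota
Quito → Kigali
Kigali → Lima
Lima → Dakar

Visit order: Kyoto, Riga, Sofia, Porto, Tunis, Seoul, Perth, Delhi, Minsk, Quito, Paris, Accra, Manila, Bogota, Kigali, Lima, Dakar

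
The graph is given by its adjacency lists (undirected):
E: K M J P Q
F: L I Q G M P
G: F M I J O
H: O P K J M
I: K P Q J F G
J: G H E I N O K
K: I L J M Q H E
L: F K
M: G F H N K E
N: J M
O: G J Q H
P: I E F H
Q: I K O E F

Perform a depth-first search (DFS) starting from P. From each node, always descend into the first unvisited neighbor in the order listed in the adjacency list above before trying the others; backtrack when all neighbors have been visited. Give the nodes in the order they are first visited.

Visit P
P → I
I → K
K → L
L → F
F → Q
Q → O
O → G
G → M
M → H
H → J
J → E
J → N

P → I → K → L → F → Q → O → G → M → H → J → E → N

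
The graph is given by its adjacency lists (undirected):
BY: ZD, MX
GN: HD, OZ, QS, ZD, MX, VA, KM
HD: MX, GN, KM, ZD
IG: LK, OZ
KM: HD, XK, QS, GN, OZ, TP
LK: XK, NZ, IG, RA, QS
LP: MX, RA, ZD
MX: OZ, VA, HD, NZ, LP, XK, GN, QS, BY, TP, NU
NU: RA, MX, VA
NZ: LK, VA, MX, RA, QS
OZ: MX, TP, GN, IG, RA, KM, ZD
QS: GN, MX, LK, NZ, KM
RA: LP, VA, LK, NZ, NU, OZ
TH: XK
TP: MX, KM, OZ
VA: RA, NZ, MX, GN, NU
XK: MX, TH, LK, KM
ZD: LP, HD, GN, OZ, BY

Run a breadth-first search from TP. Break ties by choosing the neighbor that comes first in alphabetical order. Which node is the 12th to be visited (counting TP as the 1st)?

Visit TP; enqueue KM, MX, OZ → queue [KM, MX, OZ]
Visit KM; enqueue GN, HD, QS, XK → queue [MX, OZ, GN, HD, QS, XK]
Visit MX; enqueue BY, LP, NU, NZ, VA → queue [OZ, GN, HD, QS, XK, BY, LP, NU, NZ, VA]
Visit OZ; enqueue IG, RA, ZD → queue [GN, HD, QS, XK, BY, LP, NU, NZ, VA, IG, RA, ZD]
Visit GN → queue [HD, QS, XK, BY, LP, NU, NZ, VA, IG, RA, ZD]
Visit HD → queue [QS, XK, BY, LP, NU, NZ, VA, IG, RA, ZD]
Visit QS; enqueue LK → queue [XK, BY, LP, NU, NZ, VA, IG, RA, ZD, LK]
Visit XK; enqueue TH → queue [BY, LP, NU, NZ, VA, IG, RA, ZD, LK, TH]
Visit BY → queue [LP, NU, NZ, VA, IG, RA, ZD, LK, TH]
Visit LP → queue [NU, NZ, VA, IG, RA, ZD, LK, TH]
Visit NU → queue [NZ, VA, IG, RA, ZD, LK, TH]
Visit NZ → queue [VA, IG, RA, ZD, LK, TH]
Visit VA → queue [IG, RA, ZD, LK, TH]
Visit IG → queue [RA, ZD, LK, TH]
Visit RA → queue [ZD, LK, TH]
Visit ZD → queue [LK, TH]
Visit LK → queue [TH]
Visit TH → queue []

Visit order: TP, KM, MX, OZ, GN, HD, QS, XK, BY, LP, NU, NZ, VA, IG, RA, ZD, LK, TH

NZ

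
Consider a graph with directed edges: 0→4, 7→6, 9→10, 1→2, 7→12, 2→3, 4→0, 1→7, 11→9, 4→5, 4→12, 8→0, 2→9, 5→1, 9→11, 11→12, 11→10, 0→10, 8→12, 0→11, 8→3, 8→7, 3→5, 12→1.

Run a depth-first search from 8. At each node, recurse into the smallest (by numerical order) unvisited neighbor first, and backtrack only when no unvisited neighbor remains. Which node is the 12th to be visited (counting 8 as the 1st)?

Visit 8
8 → 0
0 → 4
4 → 5
5 → 1
1 → 2
2 → 3
2 → 9
9 → 10
9 → 11
11 → 12
1 → 7
7 → 6

Visit order: 8, 0, 4, 5, 1, 2, 3, 9, 10, 11, 12, 7, 6

7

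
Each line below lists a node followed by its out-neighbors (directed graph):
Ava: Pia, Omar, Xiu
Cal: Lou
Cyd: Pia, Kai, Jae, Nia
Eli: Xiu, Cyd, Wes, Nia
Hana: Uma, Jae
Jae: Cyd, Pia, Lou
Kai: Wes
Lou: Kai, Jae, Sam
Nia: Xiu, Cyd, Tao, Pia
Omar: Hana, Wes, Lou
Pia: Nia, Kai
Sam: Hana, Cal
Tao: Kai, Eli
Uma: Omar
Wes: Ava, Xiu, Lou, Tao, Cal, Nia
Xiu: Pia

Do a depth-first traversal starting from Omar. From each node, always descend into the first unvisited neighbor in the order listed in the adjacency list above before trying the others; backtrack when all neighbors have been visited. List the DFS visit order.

Omar, Hana, Uma, Jae, Cyd, Pia, Nia, Xiu, Tao, Kai, Wes, Ava, Lou, Sam, Cal, Eli

Visit Omar
Omar → Hana
Hana → Uma
Hana → Jae
Jae → Cyd
Cyd → Pia
Pia → Nia
Nia → Xiu
Nia → Tao
Tao → Kai
Kai → Wes
Wes → Ava
Wes → Lou
Lou → Sam
Sam → Cal
Tao → Eli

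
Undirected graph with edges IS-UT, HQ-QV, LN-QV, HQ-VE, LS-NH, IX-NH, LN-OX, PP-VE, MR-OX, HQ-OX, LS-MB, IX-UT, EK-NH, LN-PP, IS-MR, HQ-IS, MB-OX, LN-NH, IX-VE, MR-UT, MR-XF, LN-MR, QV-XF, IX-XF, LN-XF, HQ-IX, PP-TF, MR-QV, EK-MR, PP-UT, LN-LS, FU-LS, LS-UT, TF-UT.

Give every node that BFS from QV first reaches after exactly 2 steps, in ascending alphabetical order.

EK, IS, IX, LS, NH, OX, PP, UT, VE

Level 0: QV
Level 1: HQ, LN, MR, XF
Level 2: EK, IS, IX, LS, NH, OX, PP, UT, VE
Level 3: FU, MB, TF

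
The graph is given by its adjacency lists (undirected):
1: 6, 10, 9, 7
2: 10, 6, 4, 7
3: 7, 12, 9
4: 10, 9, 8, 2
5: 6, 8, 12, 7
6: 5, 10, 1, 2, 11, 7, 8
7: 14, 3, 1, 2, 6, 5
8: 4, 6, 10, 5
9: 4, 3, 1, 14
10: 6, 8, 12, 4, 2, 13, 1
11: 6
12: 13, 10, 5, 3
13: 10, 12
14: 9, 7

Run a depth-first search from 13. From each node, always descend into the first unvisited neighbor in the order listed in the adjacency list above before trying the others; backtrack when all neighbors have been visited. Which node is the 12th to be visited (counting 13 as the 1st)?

2

Visit 13
13 → 10
10 → 6
6 → 5
5 → 8
8 → 4
4 → 9
9 → 3
3 → 7
7 → 14
7 → 1
7 → 2
3 → 12
6 → 11

Visit order: 13, 10, 6, 5, 8, 4, 9, 3, 7, 14, 1, 2, 12, 11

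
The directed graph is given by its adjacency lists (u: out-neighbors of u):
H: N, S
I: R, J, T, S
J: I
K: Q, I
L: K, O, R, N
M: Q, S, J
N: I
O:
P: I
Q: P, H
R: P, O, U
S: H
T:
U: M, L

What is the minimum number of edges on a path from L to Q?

2

Level 0: L
Level 1: K, N, O, R
Level 2: I, P, Q, U
Level 3: H, J, M, S, T
Q first appears at level 2.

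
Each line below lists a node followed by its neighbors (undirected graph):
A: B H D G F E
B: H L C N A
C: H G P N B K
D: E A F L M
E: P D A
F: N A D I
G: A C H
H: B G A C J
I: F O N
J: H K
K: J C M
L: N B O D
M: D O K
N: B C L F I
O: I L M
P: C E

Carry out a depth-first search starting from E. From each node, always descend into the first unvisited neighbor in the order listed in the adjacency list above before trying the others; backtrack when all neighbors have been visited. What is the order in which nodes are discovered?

Visit E
E → P
P → C
C → H
H → B
B → L
L → N
N → F
F → A
A → D
D → M
M → O
O → I
M → K
K → J
A → G

E -> P -> C -> H -> B -> L -> N -> F -> A -> D -> M -> O -> I -> K -> J -> G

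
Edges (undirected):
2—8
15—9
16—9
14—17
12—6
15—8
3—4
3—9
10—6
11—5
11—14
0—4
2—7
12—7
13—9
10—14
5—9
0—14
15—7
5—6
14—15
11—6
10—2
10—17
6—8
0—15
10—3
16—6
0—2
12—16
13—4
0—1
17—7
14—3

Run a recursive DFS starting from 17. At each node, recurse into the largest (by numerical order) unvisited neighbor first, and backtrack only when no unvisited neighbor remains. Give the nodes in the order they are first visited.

17 → 14 → 15 → 9 → 16 → 12 → 7 → 2 → 10 → 6 → 11 → 5 → 8 → 3 → 4 → 13 → 0 → 1

Visit 17
17 → 14
14 → 15
15 → 9
9 → 16
16 → 12
12 → 7
7 → 2
2 → 10
10 → 6
6 → 11
11 → 5
6 → 8
10 → 3
3 → 4
4 → 13
4 → 0
0 → 1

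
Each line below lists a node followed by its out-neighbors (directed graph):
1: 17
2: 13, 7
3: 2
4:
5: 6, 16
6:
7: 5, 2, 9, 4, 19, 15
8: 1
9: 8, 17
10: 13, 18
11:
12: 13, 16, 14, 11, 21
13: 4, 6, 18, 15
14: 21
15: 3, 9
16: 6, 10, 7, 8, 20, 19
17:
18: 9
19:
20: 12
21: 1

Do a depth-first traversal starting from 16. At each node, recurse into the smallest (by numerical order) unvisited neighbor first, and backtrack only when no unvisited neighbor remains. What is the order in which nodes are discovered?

16, 6, 7, 2, 13, 4, 15, 3, 9, 8, 1, 17, 18, 5, 19, 10, 20, 12, 11, 14, 21

Visit 16
16 → 6
16 → 7
7 → 2
2 → 13
13 → 4
13 → 15
15 → 3
15 → 9
9 → 8
8 → 1
1 → 17
13 → 18
7 → 5
7 → 19
16 → 10
16 → 20
20 → 12
12 → 11
12 → 14
14 → 21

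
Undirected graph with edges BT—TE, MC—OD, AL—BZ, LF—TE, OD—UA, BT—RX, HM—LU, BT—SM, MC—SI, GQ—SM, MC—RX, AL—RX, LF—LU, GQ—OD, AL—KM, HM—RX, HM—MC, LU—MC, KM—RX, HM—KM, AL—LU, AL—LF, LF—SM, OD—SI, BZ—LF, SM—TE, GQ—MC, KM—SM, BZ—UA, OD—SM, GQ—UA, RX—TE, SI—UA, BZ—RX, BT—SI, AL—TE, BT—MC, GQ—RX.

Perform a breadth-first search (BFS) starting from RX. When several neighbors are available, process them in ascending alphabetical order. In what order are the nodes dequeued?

RX → AL → BT → BZ → GQ → HM → KM → MC → TE → LF → LU → SI → SM → UA → OD

Visit RX; enqueue AL, BT, BZ, GQ, HM, KM, MC, TE → queue [AL, BT, BZ, GQ, HM, KM, MC, TE]
Visit AL; enqueue LF, LU → queue [BT, BZ, GQ, HM, KM, MC, TE, LF, LU]
Visit BT; enqueue SI, SM → queue [BZ, GQ, HM, KM, MC, TE, LF, LU, SI, SM]
Visit BZ; enqueue UA → queue [GQ, HM, KM, MC, TE, LF, LU, SI, SM, UA]
Visit GQ; enqueue OD → queue [HM, KM, MC, TE, LF, LU, SI, SM, UA, OD]
Visit HM → queue [KM, MC, TE, LF, LU, SI, SM, UA, OD]
Visit KM → queue [MC, TE, LF, LU, SI, SM, UA, OD]
Visit MC → queue [TE, LF, LU, SI, SM, UA, OD]
Visit TE → queue [LF, LU, SI, SM, UA, OD]
Visit LF → queue [LU, SI, SM, UA, OD]
Visit LU → queue [SI, SM, UA, OD]
Visit SI → queue [SM, UA, OD]
Visit SM → queue [UA, OD]
Visit UA → queue [OD]
Visit OD → queue []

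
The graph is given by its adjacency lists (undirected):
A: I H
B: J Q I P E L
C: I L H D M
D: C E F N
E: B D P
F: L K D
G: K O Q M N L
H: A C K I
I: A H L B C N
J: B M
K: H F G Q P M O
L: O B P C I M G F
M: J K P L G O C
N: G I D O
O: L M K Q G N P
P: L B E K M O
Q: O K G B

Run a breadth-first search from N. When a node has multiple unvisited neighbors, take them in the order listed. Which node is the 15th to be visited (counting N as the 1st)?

F

Visit N; enqueue G, I, D, O → queue [G, I, D, O]
Visit G; enqueue K, Q, M, L → queue [I, D, O, K, Q, M, L]
Visit I; enqueue A, H, B, C → queue [D, O, K, Q, M, L, A, H, B, C]
Visit D; enqueue E, F → queue [O, K, Q, M, L, A, H, B, C, E, F]
Visit O; enqueue P → queue [K, Q, M, L, A, H, B, C, E, F, P]
Visit K → queue [Q, M, L, A, H, B, C, E, F, P]
Visit Q → queue [M, L, A, H, B, C, E, F, P]
Visit M; enqueue J → queue [L, A, H, B, C, E, F, P, J]
Visit L → queue [A, H, B, C, E, F, P, J]
Visit A → queue [H, B, C, E, F, P, J]
Visit H → queue [B, C, E, F, P, J]
Visit B → queue [C, E, F, P, J]
Visit C → queue [E, F, P, J]
Visit E → queue [F, P, J]
Visit F → queue [P, J]
Visit P → queue [J]
Visit J → queue []

Visit order: N, G, I, D, O, K, Q, M, L, A, H, B, C, E, F, P, J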